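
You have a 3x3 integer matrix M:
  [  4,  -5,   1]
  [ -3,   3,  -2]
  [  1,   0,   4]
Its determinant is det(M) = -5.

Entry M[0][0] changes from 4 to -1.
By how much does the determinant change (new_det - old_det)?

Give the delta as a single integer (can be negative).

Answer: -60

Derivation:
Cofactor C_00 = 12
Entry delta = -1 - 4 = -5
Det delta = entry_delta * cofactor = -5 * 12 = -60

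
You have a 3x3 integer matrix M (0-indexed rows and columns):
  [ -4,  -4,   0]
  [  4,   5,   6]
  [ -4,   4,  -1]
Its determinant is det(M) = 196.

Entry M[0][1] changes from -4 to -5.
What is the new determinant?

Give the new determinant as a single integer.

det is linear in row 0: changing M[0][1] by delta changes det by delta * cofactor(0,1).
Cofactor C_01 = (-1)^(0+1) * minor(0,1) = -20
Entry delta = -5 - -4 = -1
Det delta = -1 * -20 = 20
New det = 196 + 20 = 216

Answer: 216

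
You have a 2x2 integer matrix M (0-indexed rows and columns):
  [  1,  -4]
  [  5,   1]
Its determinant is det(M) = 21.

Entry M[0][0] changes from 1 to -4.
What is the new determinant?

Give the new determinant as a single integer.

det is linear in row 0: changing M[0][0] by delta changes det by delta * cofactor(0,0).
Cofactor C_00 = (-1)^(0+0) * minor(0,0) = 1
Entry delta = -4 - 1 = -5
Det delta = -5 * 1 = -5
New det = 21 + -5 = 16

Answer: 16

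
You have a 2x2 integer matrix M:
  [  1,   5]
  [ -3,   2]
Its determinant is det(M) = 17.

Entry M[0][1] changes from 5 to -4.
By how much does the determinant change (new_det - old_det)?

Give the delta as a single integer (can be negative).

Answer: -27

Derivation:
Cofactor C_01 = 3
Entry delta = -4 - 5 = -9
Det delta = entry_delta * cofactor = -9 * 3 = -27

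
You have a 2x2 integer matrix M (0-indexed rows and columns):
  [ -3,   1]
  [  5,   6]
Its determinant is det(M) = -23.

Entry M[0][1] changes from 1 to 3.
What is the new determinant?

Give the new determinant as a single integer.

Answer: -33

Derivation:
det is linear in row 0: changing M[0][1] by delta changes det by delta * cofactor(0,1).
Cofactor C_01 = (-1)^(0+1) * minor(0,1) = -5
Entry delta = 3 - 1 = 2
Det delta = 2 * -5 = -10
New det = -23 + -10 = -33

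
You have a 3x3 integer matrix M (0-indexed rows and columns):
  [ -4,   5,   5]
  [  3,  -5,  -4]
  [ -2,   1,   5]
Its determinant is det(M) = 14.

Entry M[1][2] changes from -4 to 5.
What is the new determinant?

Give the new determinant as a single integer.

det is linear in row 1: changing M[1][2] by delta changes det by delta * cofactor(1,2).
Cofactor C_12 = (-1)^(1+2) * minor(1,2) = -6
Entry delta = 5 - -4 = 9
Det delta = 9 * -6 = -54
New det = 14 + -54 = -40

Answer: -40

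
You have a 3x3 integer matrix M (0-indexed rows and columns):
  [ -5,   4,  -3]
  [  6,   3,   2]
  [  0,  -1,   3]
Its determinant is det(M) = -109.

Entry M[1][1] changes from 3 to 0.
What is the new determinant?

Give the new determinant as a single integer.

Answer: -64

Derivation:
det is linear in row 1: changing M[1][1] by delta changes det by delta * cofactor(1,1).
Cofactor C_11 = (-1)^(1+1) * minor(1,1) = -15
Entry delta = 0 - 3 = -3
Det delta = -3 * -15 = 45
New det = -109 + 45 = -64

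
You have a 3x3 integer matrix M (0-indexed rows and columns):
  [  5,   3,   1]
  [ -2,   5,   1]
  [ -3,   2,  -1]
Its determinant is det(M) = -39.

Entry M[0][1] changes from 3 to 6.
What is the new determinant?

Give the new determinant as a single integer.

det is linear in row 0: changing M[0][1] by delta changes det by delta * cofactor(0,1).
Cofactor C_01 = (-1)^(0+1) * minor(0,1) = -5
Entry delta = 6 - 3 = 3
Det delta = 3 * -5 = -15
New det = -39 + -15 = -54

Answer: -54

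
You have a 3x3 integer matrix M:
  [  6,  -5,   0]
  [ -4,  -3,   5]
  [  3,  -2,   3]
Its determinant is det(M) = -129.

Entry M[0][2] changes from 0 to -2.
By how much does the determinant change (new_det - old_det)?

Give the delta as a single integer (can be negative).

Cofactor C_02 = 17
Entry delta = -2 - 0 = -2
Det delta = entry_delta * cofactor = -2 * 17 = -34

Answer: -34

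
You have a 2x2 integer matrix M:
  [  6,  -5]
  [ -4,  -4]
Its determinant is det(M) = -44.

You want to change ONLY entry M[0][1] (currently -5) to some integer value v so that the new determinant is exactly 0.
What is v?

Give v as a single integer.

det is linear in entry M[0][1]: det = old_det + (v - -5) * C_01
Cofactor C_01 = 4
Want det = 0: -44 + (v - -5) * 4 = 0
  (v - -5) = 44 / 4 = 11
  v = -5 + (11) = 6

Answer: 6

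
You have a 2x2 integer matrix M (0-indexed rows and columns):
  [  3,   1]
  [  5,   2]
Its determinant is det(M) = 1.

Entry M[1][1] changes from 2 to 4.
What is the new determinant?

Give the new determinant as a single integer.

det is linear in row 1: changing M[1][1] by delta changes det by delta * cofactor(1,1).
Cofactor C_11 = (-1)^(1+1) * minor(1,1) = 3
Entry delta = 4 - 2 = 2
Det delta = 2 * 3 = 6
New det = 1 + 6 = 7

Answer: 7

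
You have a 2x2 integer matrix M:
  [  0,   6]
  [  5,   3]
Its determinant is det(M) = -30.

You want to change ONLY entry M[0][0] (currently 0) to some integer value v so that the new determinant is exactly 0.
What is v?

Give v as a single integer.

Answer: 10

Derivation:
det is linear in entry M[0][0]: det = old_det + (v - 0) * C_00
Cofactor C_00 = 3
Want det = 0: -30 + (v - 0) * 3 = 0
  (v - 0) = 30 / 3 = 10
  v = 0 + (10) = 10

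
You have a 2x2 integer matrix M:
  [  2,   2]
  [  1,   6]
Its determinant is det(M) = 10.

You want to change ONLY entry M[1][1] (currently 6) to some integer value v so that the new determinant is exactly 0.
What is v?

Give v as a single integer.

det is linear in entry M[1][1]: det = old_det + (v - 6) * C_11
Cofactor C_11 = 2
Want det = 0: 10 + (v - 6) * 2 = 0
  (v - 6) = -10 / 2 = -5
  v = 6 + (-5) = 1

Answer: 1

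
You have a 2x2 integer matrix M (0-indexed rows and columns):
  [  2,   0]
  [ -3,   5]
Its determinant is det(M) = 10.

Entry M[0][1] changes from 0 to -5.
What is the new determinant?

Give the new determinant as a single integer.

det is linear in row 0: changing M[0][1] by delta changes det by delta * cofactor(0,1).
Cofactor C_01 = (-1)^(0+1) * minor(0,1) = 3
Entry delta = -5 - 0 = -5
Det delta = -5 * 3 = -15
New det = 10 + -15 = -5

Answer: -5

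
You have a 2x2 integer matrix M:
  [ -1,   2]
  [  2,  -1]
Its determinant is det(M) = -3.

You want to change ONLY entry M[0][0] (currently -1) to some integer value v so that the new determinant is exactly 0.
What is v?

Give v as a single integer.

Answer: -4

Derivation:
det is linear in entry M[0][0]: det = old_det + (v - -1) * C_00
Cofactor C_00 = -1
Want det = 0: -3 + (v - -1) * -1 = 0
  (v - -1) = 3 / -1 = -3
  v = -1 + (-3) = -4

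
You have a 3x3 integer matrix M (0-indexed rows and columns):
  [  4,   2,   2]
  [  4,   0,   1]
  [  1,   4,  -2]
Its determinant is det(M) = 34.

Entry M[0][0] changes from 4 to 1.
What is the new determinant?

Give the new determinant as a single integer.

Answer: 46

Derivation:
det is linear in row 0: changing M[0][0] by delta changes det by delta * cofactor(0,0).
Cofactor C_00 = (-1)^(0+0) * minor(0,0) = -4
Entry delta = 1 - 4 = -3
Det delta = -3 * -4 = 12
New det = 34 + 12 = 46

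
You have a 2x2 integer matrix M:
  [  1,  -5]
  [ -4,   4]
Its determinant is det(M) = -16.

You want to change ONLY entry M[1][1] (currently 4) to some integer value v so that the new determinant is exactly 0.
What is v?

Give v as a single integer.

det is linear in entry M[1][1]: det = old_det + (v - 4) * C_11
Cofactor C_11 = 1
Want det = 0: -16 + (v - 4) * 1 = 0
  (v - 4) = 16 / 1 = 16
  v = 4 + (16) = 20

Answer: 20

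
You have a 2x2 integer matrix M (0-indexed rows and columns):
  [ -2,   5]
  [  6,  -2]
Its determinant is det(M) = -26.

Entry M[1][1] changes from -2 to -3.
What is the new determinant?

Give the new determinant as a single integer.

Answer: -24

Derivation:
det is linear in row 1: changing M[1][1] by delta changes det by delta * cofactor(1,1).
Cofactor C_11 = (-1)^(1+1) * minor(1,1) = -2
Entry delta = -3 - -2 = -1
Det delta = -1 * -2 = 2
New det = -26 + 2 = -24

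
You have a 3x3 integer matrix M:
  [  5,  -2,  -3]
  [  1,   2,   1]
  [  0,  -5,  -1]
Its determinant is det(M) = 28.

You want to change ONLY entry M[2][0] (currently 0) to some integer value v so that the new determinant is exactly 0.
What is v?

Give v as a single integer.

det is linear in entry M[2][0]: det = old_det + (v - 0) * C_20
Cofactor C_20 = 4
Want det = 0: 28 + (v - 0) * 4 = 0
  (v - 0) = -28 / 4 = -7
  v = 0 + (-7) = -7

Answer: -7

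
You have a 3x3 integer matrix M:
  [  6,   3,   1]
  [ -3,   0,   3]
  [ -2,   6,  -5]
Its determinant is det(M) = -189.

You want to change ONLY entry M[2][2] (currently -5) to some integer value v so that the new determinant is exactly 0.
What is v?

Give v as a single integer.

det is linear in entry M[2][2]: det = old_det + (v - -5) * C_22
Cofactor C_22 = 9
Want det = 0: -189 + (v - -5) * 9 = 0
  (v - -5) = 189 / 9 = 21
  v = -5 + (21) = 16

Answer: 16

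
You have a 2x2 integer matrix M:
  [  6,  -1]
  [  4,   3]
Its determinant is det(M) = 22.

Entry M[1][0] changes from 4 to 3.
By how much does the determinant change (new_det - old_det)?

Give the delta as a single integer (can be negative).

Answer: -1

Derivation:
Cofactor C_10 = 1
Entry delta = 3 - 4 = -1
Det delta = entry_delta * cofactor = -1 * 1 = -1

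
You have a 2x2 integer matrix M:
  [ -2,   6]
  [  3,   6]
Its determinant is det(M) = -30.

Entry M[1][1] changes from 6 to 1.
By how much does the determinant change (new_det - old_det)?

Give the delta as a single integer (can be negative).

Cofactor C_11 = -2
Entry delta = 1 - 6 = -5
Det delta = entry_delta * cofactor = -5 * -2 = 10

Answer: 10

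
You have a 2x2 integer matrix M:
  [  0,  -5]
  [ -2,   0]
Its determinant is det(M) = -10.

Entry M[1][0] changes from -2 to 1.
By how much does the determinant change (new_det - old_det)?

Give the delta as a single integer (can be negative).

Cofactor C_10 = 5
Entry delta = 1 - -2 = 3
Det delta = entry_delta * cofactor = 3 * 5 = 15

Answer: 15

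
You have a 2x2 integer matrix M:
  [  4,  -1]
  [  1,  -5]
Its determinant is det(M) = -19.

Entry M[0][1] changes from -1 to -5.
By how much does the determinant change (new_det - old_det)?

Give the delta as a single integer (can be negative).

Answer: 4

Derivation:
Cofactor C_01 = -1
Entry delta = -5 - -1 = -4
Det delta = entry_delta * cofactor = -4 * -1 = 4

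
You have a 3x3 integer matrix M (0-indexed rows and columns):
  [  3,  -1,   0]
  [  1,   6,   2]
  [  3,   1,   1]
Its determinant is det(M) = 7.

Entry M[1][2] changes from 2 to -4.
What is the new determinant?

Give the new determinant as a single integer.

det is linear in row 1: changing M[1][2] by delta changes det by delta * cofactor(1,2).
Cofactor C_12 = (-1)^(1+2) * minor(1,2) = -6
Entry delta = -4 - 2 = -6
Det delta = -6 * -6 = 36
New det = 7 + 36 = 43

Answer: 43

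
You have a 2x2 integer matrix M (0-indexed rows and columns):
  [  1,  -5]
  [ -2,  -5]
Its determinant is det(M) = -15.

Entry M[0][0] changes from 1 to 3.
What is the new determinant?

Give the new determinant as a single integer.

Answer: -25

Derivation:
det is linear in row 0: changing M[0][0] by delta changes det by delta * cofactor(0,0).
Cofactor C_00 = (-1)^(0+0) * minor(0,0) = -5
Entry delta = 3 - 1 = 2
Det delta = 2 * -5 = -10
New det = -15 + -10 = -25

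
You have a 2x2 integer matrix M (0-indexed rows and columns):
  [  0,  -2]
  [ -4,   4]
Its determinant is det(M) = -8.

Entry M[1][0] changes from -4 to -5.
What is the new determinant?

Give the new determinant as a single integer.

det is linear in row 1: changing M[1][0] by delta changes det by delta * cofactor(1,0).
Cofactor C_10 = (-1)^(1+0) * minor(1,0) = 2
Entry delta = -5 - -4 = -1
Det delta = -1 * 2 = -2
New det = -8 + -2 = -10

Answer: -10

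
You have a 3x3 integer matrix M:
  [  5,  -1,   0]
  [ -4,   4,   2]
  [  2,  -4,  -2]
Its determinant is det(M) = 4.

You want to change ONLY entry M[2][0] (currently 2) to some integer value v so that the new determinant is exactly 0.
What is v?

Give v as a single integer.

Answer: 4

Derivation:
det is linear in entry M[2][0]: det = old_det + (v - 2) * C_20
Cofactor C_20 = -2
Want det = 0: 4 + (v - 2) * -2 = 0
  (v - 2) = -4 / -2 = 2
  v = 2 + (2) = 4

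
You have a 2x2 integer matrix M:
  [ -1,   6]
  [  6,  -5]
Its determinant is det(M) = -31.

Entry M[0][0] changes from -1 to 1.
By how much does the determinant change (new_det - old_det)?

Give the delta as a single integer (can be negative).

Cofactor C_00 = -5
Entry delta = 1 - -1 = 2
Det delta = entry_delta * cofactor = 2 * -5 = -10

Answer: -10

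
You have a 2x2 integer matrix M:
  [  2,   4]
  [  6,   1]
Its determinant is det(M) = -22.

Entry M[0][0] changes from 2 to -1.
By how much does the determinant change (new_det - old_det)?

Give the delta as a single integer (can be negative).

Cofactor C_00 = 1
Entry delta = -1 - 2 = -3
Det delta = entry_delta * cofactor = -3 * 1 = -3

Answer: -3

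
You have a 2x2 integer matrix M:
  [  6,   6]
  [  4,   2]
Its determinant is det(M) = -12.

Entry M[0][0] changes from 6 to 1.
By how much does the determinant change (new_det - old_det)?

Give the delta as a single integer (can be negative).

Cofactor C_00 = 2
Entry delta = 1 - 6 = -5
Det delta = entry_delta * cofactor = -5 * 2 = -10

Answer: -10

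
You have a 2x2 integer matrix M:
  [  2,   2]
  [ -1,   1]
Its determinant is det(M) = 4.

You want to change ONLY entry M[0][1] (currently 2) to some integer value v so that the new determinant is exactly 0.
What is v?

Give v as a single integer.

Answer: -2

Derivation:
det is linear in entry M[0][1]: det = old_det + (v - 2) * C_01
Cofactor C_01 = 1
Want det = 0: 4 + (v - 2) * 1 = 0
  (v - 2) = -4 / 1 = -4
  v = 2 + (-4) = -2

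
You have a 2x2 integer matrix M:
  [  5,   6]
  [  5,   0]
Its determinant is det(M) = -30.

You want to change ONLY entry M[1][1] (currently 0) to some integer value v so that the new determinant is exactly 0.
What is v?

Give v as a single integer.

Answer: 6

Derivation:
det is linear in entry M[1][1]: det = old_det + (v - 0) * C_11
Cofactor C_11 = 5
Want det = 0: -30 + (v - 0) * 5 = 0
  (v - 0) = 30 / 5 = 6
  v = 0 + (6) = 6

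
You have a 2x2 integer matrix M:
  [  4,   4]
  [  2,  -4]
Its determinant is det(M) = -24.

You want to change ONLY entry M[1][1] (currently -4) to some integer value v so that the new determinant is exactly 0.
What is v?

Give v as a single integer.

det is linear in entry M[1][1]: det = old_det + (v - -4) * C_11
Cofactor C_11 = 4
Want det = 0: -24 + (v - -4) * 4 = 0
  (v - -4) = 24 / 4 = 6
  v = -4 + (6) = 2

Answer: 2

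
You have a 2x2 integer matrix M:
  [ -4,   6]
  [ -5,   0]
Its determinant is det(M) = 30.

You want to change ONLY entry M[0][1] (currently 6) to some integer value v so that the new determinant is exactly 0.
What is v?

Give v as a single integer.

det is linear in entry M[0][1]: det = old_det + (v - 6) * C_01
Cofactor C_01 = 5
Want det = 0: 30 + (v - 6) * 5 = 0
  (v - 6) = -30 / 5 = -6
  v = 6 + (-6) = 0

Answer: 0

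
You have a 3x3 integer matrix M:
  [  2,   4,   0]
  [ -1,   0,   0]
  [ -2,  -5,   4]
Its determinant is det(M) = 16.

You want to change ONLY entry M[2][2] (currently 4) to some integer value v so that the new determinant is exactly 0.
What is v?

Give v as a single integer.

det is linear in entry M[2][2]: det = old_det + (v - 4) * C_22
Cofactor C_22 = 4
Want det = 0: 16 + (v - 4) * 4 = 0
  (v - 4) = -16 / 4 = -4
  v = 4 + (-4) = 0

Answer: 0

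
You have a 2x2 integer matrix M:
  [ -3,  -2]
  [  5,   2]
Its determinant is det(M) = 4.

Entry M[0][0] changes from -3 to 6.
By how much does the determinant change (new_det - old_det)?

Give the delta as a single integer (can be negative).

Cofactor C_00 = 2
Entry delta = 6 - -3 = 9
Det delta = entry_delta * cofactor = 9 * 2 = 18

Answer: 18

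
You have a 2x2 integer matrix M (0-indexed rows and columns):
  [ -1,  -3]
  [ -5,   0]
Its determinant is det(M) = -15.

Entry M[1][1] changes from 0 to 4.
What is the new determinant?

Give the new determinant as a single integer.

Answer: -19

Derivation:
det is linear in row 1: changing M[1][1] by delta changes det by delta * cofactor(1,1).
Cofactor C_11 = (-1)^(1+1) * minor(1,1) = -1
Entry delta = 4 - 0 = 4
Det delta = 4 * -1 = -4
New det = -15 + -4 = -19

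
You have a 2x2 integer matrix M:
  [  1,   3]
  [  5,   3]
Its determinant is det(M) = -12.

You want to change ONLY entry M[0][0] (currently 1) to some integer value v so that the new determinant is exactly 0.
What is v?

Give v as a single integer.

Answer: 5

Derivation:
det is linear in entry M[0][0]: det = old_det + (v - 1) * C_00
Cofactor C_00 = 3
Want det = 0: -12 + (v - 1) * 3 = 0
  (v - 1) = 12 / 3 = 4
  v = 1 + (4) = 5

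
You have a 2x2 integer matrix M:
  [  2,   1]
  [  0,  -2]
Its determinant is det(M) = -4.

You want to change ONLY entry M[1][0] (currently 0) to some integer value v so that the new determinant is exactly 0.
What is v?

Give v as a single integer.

Answer: -4

Derivation:
det is linear in entry M[1][0]: det = old_det + (v - 0) * C_10
Cofactor C_10 = -1
Want det = 0: -4 + (v - 0) * -1 = 0
  (v - 0) = 4 / -1 = -4
  v = 0 + (-4) = -4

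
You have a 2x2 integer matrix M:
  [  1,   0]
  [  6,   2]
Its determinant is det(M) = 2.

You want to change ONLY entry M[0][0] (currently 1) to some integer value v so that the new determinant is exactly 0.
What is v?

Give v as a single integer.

det is linear in entry M[0][0]: det = old_det + (v - 1) * C_00
Cofactor C_00 = 2
Want det = 0: 2 + (v - 1) * 2 = 0
  (v - 1) = -2 / 2 = -1
  v = 1 + (-1) = 0

Answer: 0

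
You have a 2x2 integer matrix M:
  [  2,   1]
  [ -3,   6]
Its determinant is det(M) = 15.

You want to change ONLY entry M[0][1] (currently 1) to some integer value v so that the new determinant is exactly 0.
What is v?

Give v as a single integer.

det is linear in entry M[0][1]: det = old_det + (v - 1) * C_01
Cofactor C_01 = 3
Want det = 0: 15 + (v - 1) * 3 = 0
  (v - 1) = -15 / 3 = -5
  v = 1 + (-5) = -4

Answer: -4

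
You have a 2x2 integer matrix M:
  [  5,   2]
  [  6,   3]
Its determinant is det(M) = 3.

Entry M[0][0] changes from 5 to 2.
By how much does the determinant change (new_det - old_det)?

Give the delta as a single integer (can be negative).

Answer: -9

Derivation:
Cofactor C_00 = 3
Entry delta = 2 - 5 = -3
Det delta = entry_delta * cofactor = -3 * 3 = -9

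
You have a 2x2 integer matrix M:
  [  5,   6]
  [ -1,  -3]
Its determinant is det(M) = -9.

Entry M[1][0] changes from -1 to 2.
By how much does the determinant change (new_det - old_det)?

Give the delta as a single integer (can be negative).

Cofactor C_10 = -6
Entry delta = 2 - -1 = 3
Det delta = entry_delta * cofactor = 3 * -6 = -18

Answer: -18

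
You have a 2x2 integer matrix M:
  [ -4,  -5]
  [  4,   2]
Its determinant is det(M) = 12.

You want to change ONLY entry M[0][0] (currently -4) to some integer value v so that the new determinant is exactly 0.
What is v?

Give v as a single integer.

Answer: -10

Derivation:
det is linear in entry M[0][0]: det = old_det + (v - -4) * C_00
Cofactor C_00 = 2
Want det = 0: 12 + (v - -4) * 2 = 0
  (v - -4) = -12 / 2 = -6
  v = -4 + (-6) = -10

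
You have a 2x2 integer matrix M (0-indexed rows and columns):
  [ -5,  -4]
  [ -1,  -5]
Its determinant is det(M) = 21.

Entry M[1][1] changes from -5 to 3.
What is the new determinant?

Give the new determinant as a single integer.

det is linear in row 1: changing M[1][1] by delta changes det by delta * cofactor(1,1).
Cofactor C_11 = (-1)^(1+1) * minor(1,1) = -5
Entry delta = 3 - -5 = 8
Det delta = 8 * -5 = -40
New det = 21 + -40 = -19

Answer: -19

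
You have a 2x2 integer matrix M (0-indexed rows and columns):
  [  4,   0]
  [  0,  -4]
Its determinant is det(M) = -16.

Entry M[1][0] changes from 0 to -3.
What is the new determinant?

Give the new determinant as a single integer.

det is linear in row 1: changing M[1][0] by delta changes det by delta * cofactor(1,0).
Cofactor C_10 = (-1)^(1+0) * minor(1,0) = 0
Entry delta = -3 - 0 = -3
Det delta = -3 * 0 = 0
New det = -16 + 0 = -16

Answer: -16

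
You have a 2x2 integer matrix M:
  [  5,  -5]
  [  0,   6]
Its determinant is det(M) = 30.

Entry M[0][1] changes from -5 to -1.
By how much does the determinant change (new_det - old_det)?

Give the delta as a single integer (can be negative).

Cofactor C_01 = 0
Entry delta = -1 - -5 = 4
Det delta = entry_delta * cofactor = 4 * 0 = 0

Answer: 0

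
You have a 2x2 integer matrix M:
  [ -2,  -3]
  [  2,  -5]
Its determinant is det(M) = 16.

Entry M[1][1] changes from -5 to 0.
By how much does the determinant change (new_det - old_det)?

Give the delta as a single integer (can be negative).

Cofactor C_11 = -2
Entry delta = 0 - -5 = 5
Det delta = entry_delta * cofactor = 5 * -2 = -10

Answer: -10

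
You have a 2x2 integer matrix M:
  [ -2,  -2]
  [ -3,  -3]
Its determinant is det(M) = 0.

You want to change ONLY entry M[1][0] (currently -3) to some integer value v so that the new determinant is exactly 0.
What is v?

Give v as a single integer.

Answer: -3

Derivation:
det is linear in entry M[1][0]: det = old_det + (v - -3) * C_10
Cofactor C_10 = 2
Want det = 0: 0 + (v - -3) * 2 = 0
  (v - -3) = 0 / 2 = 0
  v = -3 + (0) = -3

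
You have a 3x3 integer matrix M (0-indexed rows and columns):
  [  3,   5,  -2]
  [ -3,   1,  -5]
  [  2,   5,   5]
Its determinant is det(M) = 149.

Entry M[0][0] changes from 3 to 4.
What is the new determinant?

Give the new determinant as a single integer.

det is linear in row 0: changing M[0][0] by delta changes det by delta * cofactor(0,0).
Cofactor C_00 = (-1)^(0+0) * minor(0,0) = 30
Entry delta = 4 - 3 = 1
Det delta = 1 * 30 = 30
New det = 149 + 30 = 179

Answer: 179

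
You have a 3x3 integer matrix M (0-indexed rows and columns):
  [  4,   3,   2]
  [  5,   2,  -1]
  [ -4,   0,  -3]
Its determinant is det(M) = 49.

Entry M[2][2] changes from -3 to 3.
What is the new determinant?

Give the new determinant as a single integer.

det is linear in row 2: changing M[2][2] by delta changes det by delta * cofactor(2,2).
Cofactor C_22 = (-1)^(2+2) * minor(2,2) = -7
Entry delta = 3 - -3 = 6
Det delta = 6 * -7 = -42
New det = 49 + -42 = 7

Answer: 7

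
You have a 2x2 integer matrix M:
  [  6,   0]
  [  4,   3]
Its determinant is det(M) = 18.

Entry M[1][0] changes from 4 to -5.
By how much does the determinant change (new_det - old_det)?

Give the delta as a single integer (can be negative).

Cofactor C_10 = 0
Entry delta = -5 - 4 = -9
Det delta = entry_delta * cofactor = -9 * 0 = 0

Answer: 0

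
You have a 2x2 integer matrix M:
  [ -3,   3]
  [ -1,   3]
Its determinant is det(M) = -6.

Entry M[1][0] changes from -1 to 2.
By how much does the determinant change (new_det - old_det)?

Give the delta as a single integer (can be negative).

Answer: -9

Derivation:
Cofactor C_10 = -3
Entry delta = 2 - -1 = 3
Det delta = entry_delta * cofactor = 3 * -3 = -9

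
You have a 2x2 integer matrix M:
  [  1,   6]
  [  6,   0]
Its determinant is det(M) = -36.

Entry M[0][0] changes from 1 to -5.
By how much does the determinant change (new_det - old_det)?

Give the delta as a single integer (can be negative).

Cofactor C_00 = 0
Entry delta = -5 - 1 = -6
Det delta = entry_delta * cofactor = -6 * 0 = 0

Answer: 0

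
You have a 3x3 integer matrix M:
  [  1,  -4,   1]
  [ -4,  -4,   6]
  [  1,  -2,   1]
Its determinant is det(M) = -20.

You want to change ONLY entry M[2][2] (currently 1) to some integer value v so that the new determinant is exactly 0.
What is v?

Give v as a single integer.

Answer: 0

Derivation:
det is linear in entry M[2][2]: det = old_det + (v - 1) * C_22
Cofactor C_22 = -20
Want det = 0: -20 + (v - 1) * -20 = 0
  (v - 1) = 20 / -20 = -1
  v = 1 + (-1) = 0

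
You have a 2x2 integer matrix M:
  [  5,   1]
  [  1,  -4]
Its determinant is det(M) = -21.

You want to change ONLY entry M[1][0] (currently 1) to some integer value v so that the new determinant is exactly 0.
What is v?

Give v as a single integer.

Answer: -20

Derivation:
det is linear in entry M[1][0]: det = old_det + (v - 1) * C_10
Cofactor C_10 = -1
Want det = 0: -21 + (v - 1) * -1 = 0
  (v - 1) = 21 / -1 = -21
  v = 1 + (-21) = -20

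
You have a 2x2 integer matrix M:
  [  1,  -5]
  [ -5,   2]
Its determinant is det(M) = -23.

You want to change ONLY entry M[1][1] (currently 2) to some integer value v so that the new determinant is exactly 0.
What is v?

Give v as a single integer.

det is linear in entry M[1][1]: det = old_det + (v - 2) * C_11
Cofactor C_11 = 1
Want det = 0: -23 + (v - 2) * 1 = 0
  (v - 2) = 23 / 1 = 23
  v = 2 + (23) = 25

Answer: 25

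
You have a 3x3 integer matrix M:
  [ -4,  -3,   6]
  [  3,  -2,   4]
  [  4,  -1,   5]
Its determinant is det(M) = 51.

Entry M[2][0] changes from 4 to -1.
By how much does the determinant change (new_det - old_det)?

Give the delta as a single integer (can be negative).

Cofactor C_20 = 0
Entry delta = -1 - 4 = -5
Det delta = entry_delta * cofactor = -5 * 0 = 0

Answer: 0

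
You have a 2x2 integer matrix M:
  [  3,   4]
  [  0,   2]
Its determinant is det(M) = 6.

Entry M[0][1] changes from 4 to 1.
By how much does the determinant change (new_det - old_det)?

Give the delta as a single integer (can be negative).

Answer: 0

Derivation:
Cofactor C_01 = 0
Entry delta = 1 - 4 = -3
Det delta = entry_delta * cofactor = -3 * 0 = 0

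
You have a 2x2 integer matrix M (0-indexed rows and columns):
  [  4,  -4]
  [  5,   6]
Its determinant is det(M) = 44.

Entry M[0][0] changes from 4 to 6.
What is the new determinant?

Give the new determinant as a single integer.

Answer: 56

Derivation:
det is linear in row 0: changing M[0][0] by delta changes det by delta * cofactor(0,0).
Cofactor C_00 = (-1)^(0+0) * minor(0,0) = 6
Entry delta = 6 - 4 = 2
Det delta = 2 * 6 = 12
New det = 44 + 12 = 56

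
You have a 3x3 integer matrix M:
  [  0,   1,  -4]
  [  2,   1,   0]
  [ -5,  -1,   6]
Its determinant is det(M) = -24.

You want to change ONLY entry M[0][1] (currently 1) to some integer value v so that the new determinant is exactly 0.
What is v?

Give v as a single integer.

det is linear in entry M[0][1]: det = old_det + (v - 1) * C_01
Cofactor C_01 = -12
Want det = 0: -24 + (v - 1) * -12 = 0
  (v - 1) = 24 / -12 = -2
  v = 1 + (-2) = -1

Answer: -1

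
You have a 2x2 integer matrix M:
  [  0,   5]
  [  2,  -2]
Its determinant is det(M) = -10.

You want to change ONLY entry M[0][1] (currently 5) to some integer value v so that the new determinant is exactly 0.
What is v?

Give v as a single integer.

Answer: 0

Derivation:
det is linear in entry M[0][1]: det = old_det + (v - 5) * C_01
Cofactor C_01 = -2
Want det = 0: -10 + (v - 5) * -2 = 0
  (v - 5) = 10 / -2 = -5
  v = 5 + (-5) = 0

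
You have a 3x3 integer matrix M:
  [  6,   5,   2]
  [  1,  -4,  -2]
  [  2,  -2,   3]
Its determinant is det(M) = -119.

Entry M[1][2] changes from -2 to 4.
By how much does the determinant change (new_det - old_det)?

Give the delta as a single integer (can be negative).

Answer: 132

Derivation:
Cofactor C_12 = 22
Entry delta = 4 - -2 = 6
Det delta = entry_delta * cofactor = 6 * 22 = 132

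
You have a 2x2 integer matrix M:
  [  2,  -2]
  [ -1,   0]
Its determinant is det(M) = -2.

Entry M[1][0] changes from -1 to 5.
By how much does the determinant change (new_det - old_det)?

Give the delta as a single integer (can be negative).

Cofactor C_10 = 2
Entry delta = 5 - -1 = 6
Det delta = entry_delta * cofactor = 6 * 2 = 12

Answer: 12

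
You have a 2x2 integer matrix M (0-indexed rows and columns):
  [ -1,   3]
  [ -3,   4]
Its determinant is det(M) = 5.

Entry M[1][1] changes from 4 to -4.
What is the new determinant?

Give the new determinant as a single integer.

Answer: 13

Derivation:
det is linear in row 1: changing M[1][1] by delta changes det by delta * cofactor(1,1).
Cofactor C_11 = (-1)^(1+1) * minor(1,1) = -1
Entry delta = -4 - 4 = -8
Det delta = -8 * -1 = 8
New det = 5 + 8 = 13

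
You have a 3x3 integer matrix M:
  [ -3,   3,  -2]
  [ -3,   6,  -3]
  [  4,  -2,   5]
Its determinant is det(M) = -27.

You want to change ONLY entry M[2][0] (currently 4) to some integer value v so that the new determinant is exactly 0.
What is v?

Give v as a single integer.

Answer: 13

Derivation:
det is linear in entry M[2][0]: det = old_det + (v - 4) * C_20
Cofactor C_20 = 3
Want det = 0: -27 + (v - 4) * 3 = 0
  (v - 4) = 27 / 3 = 9
  v = 4 + (9) = 13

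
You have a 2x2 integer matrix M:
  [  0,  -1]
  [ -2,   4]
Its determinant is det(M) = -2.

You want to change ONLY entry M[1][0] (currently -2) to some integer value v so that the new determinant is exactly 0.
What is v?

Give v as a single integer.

Answer: 0

Derivation:
det is linear in entry M[1][0]: det = old_det + (v - -2) * C_10
Cofactor C_10 = 1
Want det = 0: -2 + (v - -2) * 1 = 0
  (v - -2) = 2 / 1 = 2
  v = -2 + (2) = 0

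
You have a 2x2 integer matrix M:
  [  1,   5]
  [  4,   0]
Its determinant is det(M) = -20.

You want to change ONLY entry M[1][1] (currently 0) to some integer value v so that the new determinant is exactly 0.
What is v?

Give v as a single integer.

Answer: 20

Derivation:
det is linear in entry M[1][1]: det = old_det + (v - 0) * C_11
Cofactor C_11 = 1
Want det = 0: -20 + (v - 0) * 1 = 0
  (v - 0) = 20 / 1 = 20
  v = 0 + (20) = 20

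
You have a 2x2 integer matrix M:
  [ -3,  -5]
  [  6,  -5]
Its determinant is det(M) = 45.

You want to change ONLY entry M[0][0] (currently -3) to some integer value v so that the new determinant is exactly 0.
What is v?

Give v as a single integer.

det is linear in entry M[0][0]: det = old_det + (v - -3) * C_00
Cofactor C_00 = -5
Want det = 0: 45 + (v - -3) * -5 = 0
  (v - -3) = -45 / -5 = 9
  v = -3 + (9) = 6

Answer: 6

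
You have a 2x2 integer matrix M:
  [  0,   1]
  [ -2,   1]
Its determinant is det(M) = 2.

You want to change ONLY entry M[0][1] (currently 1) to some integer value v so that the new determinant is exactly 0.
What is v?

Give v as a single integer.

det is linear in entry M[0][1]: det = old_det + (v - 1) * C_01
Cofactor C_01 = 2
Want det = 0: 2 + (v - 1) * 2 = 0
  (v - 1) = -2 / 2 = -1
  v = 1 + (-1) = 0

Answer: 0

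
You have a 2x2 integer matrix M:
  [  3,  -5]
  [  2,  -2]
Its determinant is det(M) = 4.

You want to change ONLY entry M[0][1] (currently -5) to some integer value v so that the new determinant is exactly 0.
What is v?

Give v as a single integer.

det is linear in entry M[0][1]: det = old_det + (v - -5) * C_01
Cofactor C_01 = -2
Want det = 0: 4 + (v - -5) * -2 = 0
  (v - -5) = -4 / -2 = 2
  v = -5 + (2) = -3

Answer: -3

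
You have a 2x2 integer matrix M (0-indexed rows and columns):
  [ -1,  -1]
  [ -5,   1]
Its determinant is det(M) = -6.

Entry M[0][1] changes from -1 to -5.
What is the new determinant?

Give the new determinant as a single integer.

Answer: -26

Derivation:
det is linear in row 0: changing M[0][1] by delta changes det by delta * cofactor(0,1).
Cofactor C_01 = (-1)^(0+1) * minor(0,1) = 5
Entry delta = -5 - -1 = -4
Det delta = -4 * 5 = -20
New det = -6 + -20 = -26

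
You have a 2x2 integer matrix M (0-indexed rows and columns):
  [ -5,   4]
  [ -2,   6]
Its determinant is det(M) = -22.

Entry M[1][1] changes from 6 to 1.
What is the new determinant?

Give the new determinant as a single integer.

Answer: 3

Derivation:
det is linear in row 1: changing M[1][1] by delta changes det by delta * cofactor(1,1).
Cofactor C_11 = (-1)^(1+1) * minor(1,1) = -5
Entry delta = 1 - 6 = -5
Det delta = -5 * -5 = 25
New det = -22 + 25 = 3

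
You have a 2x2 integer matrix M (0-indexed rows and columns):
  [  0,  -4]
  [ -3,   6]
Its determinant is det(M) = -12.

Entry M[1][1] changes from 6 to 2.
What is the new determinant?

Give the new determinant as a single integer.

det is linear in row 1: changing M[1][1] by delta changes det by delta * cofactor(1,1).
Cofactor C_11 = (-1)^(1+1) * minor(1,1) = 0
Entry delta = 2 - 6 = -4
Det delta = -4 * 0 = 0
New det = -12 + 0 = -12

Answer: -12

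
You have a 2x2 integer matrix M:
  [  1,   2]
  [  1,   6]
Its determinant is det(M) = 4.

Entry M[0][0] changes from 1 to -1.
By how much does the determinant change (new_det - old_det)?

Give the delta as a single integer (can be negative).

Answer: -12

Derivation:
Cofactor C_00 = 6
Entry delta = -1 - 1 = -2
Det delta = entry_delta * cofactor = -2 * 6 = -12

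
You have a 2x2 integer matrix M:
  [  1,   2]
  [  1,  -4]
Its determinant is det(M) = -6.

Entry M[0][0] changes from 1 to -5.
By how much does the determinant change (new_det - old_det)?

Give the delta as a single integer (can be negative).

Answer: 24

Derivation:
Cofactor C_00 = -4
Entry delta = -5 - 1 = -6
Det delta = entry_delta * cofactor = -6 * -4 = 24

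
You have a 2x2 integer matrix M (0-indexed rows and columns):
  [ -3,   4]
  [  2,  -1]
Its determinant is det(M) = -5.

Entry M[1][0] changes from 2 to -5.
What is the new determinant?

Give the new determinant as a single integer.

det is linear in row 1: changing M[1][0] by delta changes det by delta * cofactor(1,0).
Cofactor C_10 = (-1)^(1+0) * minor(1,0) = -4
Entry delta = -5 - 2 = -7
Det delta = -7 * -4 = 28
New det = -5 + 28 = 23

Answer: 23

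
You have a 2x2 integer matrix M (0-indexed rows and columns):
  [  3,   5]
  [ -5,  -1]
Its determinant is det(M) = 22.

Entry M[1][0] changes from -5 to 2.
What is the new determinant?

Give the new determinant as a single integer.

det is linear in row 1: changing M[1][0] by delta changes det by delta * cofactor(1,0).
Cofactor C_10 = (-1)^(1+0) * minor(1,0) = -5
Entry delta = 2 - -5 = 7
Det delta = 7 * -5 = -35
New det = 22 + -35 = -13

Answer: -13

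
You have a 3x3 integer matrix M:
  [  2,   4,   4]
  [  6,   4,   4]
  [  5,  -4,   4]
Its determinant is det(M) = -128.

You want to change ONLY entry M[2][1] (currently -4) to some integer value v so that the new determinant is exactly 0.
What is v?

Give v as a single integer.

Answer: 4

Derivation:
det is linear in entry M[2][1]: det = old_det + (v - -4) * C_21
Cofactor C_21 = 16
Want det = 0: -128 + (v - -4) * 16 = 0
  (v - -4) = 128 / 16 = 8
  v = -4 + (8) = 4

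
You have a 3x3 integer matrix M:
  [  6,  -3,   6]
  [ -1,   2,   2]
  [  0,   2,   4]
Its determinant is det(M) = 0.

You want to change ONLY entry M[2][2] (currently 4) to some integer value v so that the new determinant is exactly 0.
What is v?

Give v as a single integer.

Answer: 4

Derivation:
det is linear in entry M[2][2]: det = old_det + (v - 4) * C_22
Cofactor C_22 = 9
Want det = 0: 0 + (v - 4) * 9 = 0
  (v - 4) = 0 / 9 = 0
  v = 4 + (0) = 4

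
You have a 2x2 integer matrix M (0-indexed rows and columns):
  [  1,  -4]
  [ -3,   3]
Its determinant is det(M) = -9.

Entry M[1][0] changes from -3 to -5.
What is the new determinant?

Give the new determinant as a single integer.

det is linear in row 1: changing M[1][0] by delta changes det by delta * cofactor(1,0).
Cofactor C_10 = (-1)^(1+0) * minor(1,0) = 4
Entry delta = -5 - -3 = -2
Det delta = -2 * 4 = -8
New det = -9 + -8 = -17

Answer: -17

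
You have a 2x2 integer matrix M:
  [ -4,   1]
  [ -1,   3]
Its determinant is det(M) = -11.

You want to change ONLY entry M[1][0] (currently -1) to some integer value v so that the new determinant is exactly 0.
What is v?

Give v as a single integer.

Answer: -12

Derivation:
det is linear in entry M[1][0]: det = old_det + (v - -1) * C_10
Cofactor C_10 = -1
Want det = 0: -11 + (v - -1) * -1 = 0
  (v - -1) = 11 / -1 = -11
  v = -1 + (-11) = -12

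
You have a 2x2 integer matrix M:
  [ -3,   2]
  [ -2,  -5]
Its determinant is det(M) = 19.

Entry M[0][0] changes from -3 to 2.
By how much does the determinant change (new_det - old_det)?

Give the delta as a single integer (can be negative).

Cofactor C_00 = -5
Entry delta = 2 - -3 = 5
Det delta = entry_delta * cofactor = 5 * -5 = -25

Answer: -25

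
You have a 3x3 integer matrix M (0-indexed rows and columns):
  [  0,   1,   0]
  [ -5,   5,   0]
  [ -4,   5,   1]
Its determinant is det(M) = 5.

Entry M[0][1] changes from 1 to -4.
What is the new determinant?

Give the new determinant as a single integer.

Answer: -20

Derivation:
det is linear in row 0: changing M[0][1] by delta changes det by delta * cofactor(0,1).
Cofactor C_01 = (-1)^(0+1) * minor(0,1) = 5
Entry delta = -4 - 1 = -5
Det delta = -5 * 5 = -25
New det = 5 + -25 = -20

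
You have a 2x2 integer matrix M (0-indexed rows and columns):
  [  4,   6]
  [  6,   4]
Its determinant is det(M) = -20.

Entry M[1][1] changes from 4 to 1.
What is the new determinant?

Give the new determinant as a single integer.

Answer: -32

Derivation:
det is linear in row 1: changing M[1][1] by delta changes det by delta * cofactor(1,1).
Cofactor C_11 = (-1)^(1+1) * minor(1,1) = 4
Entry delta = 1 - 4 = -3
Det delta = -3 * 4 = -12
New det = -20 + -12 = -32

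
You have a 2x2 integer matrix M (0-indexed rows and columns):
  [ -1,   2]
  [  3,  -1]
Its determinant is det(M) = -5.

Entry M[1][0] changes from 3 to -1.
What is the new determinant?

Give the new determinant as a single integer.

det is linear in row 1: changing M[1][0] by delta changes det by delta * cofactor(1,0).
Cofactor C_10 = (-1)^(1+0) * minor(1,0) = -2
Entry delta = -1 - 3 = -4
Det delta = -4 * -2 = 8
New det = -5 + 8 = 3

Answer: 3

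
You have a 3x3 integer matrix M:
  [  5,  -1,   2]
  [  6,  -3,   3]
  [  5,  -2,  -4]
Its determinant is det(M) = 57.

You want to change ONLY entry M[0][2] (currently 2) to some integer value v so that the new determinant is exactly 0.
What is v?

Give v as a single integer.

det is linear in entry M[0][2]: det = old_det + (v - 2) * C_02
Cofactor C_02 = 3
Want det = 0: 57 + (v - 2) * 3 = 0
  (v - 2) = -57 / 3 = -19
  v = 2 + (-19) = -17

Answer: -17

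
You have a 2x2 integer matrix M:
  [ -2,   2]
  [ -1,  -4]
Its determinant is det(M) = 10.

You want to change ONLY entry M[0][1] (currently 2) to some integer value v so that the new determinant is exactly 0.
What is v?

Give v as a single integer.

det is linear in entry M[0][1]: det = old_det + (v - 2) * C_01
Cofactor C_01 = 1
Want det = 0: 10 + (v - 2) * 1 = 0
  (v - 2) = -10 / 1 = -10
  v = 2 + (-10) = -8

Answer: -8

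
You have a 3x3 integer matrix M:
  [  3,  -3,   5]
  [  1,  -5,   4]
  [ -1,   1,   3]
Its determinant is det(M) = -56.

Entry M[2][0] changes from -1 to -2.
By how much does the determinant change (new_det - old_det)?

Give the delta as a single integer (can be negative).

Cofactor C_20 = 13
Entry delta = -2 - -1 = -1
Det delta = entry_delta * cofactor = -1 * 13 = -13

Answer: -13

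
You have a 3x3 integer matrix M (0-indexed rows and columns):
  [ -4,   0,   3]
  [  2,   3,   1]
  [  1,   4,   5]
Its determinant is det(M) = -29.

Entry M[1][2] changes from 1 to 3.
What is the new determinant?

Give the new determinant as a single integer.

det is linear in row 1: changing M[1][2] by delta changes det by delta * cofactor(1,2).
Cofactor C_12 = (-1)^(1+2) * minor(1,2) = 16
Entry delta = 3 - 1 = 2
Det delta = 2 * 16 = 32
New det = -29 + 32 = 3

Answer: 3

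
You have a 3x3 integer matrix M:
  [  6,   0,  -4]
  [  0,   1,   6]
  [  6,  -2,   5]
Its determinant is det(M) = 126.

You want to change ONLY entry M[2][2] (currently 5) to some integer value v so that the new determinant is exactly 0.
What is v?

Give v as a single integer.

Answer: -16

Derivation:
det is linear in entry M[2][2]: det = old_det + (v - 5) * C_22
Cofactor C_22 = 6
Want det = 0: 126 + (v - 5) * 6 = 0
  (v - 5) = -126 / 6 = -21
  v = 5 + (-21) = -16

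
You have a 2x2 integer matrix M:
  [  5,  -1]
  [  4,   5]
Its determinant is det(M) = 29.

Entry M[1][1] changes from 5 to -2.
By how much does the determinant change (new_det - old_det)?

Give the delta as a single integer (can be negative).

Cofactor C_11 = 5
Entry delta = -2 - 5 = -7
Det delta = entry_delta * cofactor = -7 * 5 = -35

Answer: -35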